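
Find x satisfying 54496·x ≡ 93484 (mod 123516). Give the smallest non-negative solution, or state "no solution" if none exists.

First find gcd(54496, 123516):
123516 = 2*54496 + 14524
54496 = 3*14524 + 10924
14524 = 1*10924 + 3600
10924 = 3*3600 + 124
3600 = 29*124 + 4
124 = 31*4 + 0
gcd = 4 and 4 | 93484, so solutions exist. Divide through by 4: 13624x ≡ 23371 (mod 30879).
Now find 13624⁻¹ mod 30879:
30879 = 2·13624 + 3631
13624 = 3·3631 + 2731
3631 = 1·2731 + 900
2731 = 3·900 + 31
900 = 29·31 + 1
31 = 31·1 + 0
Back-substitute:
1 = 900 − 29·31
1 = −29·2731 + 88·900
1 = 88·3631 − 117·2731
1 = −117·13624 + 439·3631
1 = 439·30879 − 995·13624
So 13624·(-995) ≡ 1 (mod 30879), i.e. 13624⁻¹ ≡ 29884.
Then x ≡ 29884·23371 ≡ 28621 (mod 30879); the smallest non-negative solution is x = 28621.

28621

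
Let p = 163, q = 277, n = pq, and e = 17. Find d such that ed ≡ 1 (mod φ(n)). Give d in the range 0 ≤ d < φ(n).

21041

φ(n) = (p−1)(q−1) = 162·276 = 44712.
Need d with 17·d ≡ 1 (mod 44712). Apply the extended Euclidean algorithm:
44712 = 2630×17 + 2
17 = 8×2 + 1
2 = 2×1 + 0
Back-substitute:
1 = 17 − 8·2
1 = −8·44712 + 21041·17
So 17·21041 ≡ 1 (mod 44712), hence d = 21041.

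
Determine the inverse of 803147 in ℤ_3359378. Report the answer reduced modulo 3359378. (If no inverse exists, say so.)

827841

Run Euclid on (3359378, 803147):
3359378 = 4*803147 + 146790
803147 = 5*146790 + 69197
146790 = 2*69197 + 8396
69197 = 8*8396 + 2029
8396 = 4*2029 + 280
2029 = 7*280 + 69
280 = 4*69 + 4
69 = 17*4 + 1
4 = 4*1 + 0
Since gcd(803147, 3359378) = 1, back-substitute to write 1 as a combination:
1 = 69 − 17·4
1 = −17·280 + 69·69
1 = 69·2029 − 500·280
1 = −500·8396 + 2069·2029
1 = 2069·69197 − 17052·8396
1 = −17052·146790 + 36173·69197
1 = 36173·803147 − 197917·146790
1 = −197917·3359378 + 827841·803147
So 803147·827841 ≡ 1 (mod 3359378).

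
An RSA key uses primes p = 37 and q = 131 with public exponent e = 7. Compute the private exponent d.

3343

φ(n) = (p−1)(q−1) = 36·130 = 4680.
Need d with 7·d ≡ 1 (mod 4680). Apply the extended Euclidean algorithm:
4680 = 668·7 + 4
7 = 1·4 + 3
4 = 1·3 + 1
3 = 3·1 + 0
Back-substitute:
1 = 4 − 3
1 = −7 + 2·4
1 = 2·4680 − 1337·7
So 7·(-1337) ≡ 1 (mod 4680), hence d ≡ -1337 ≡ 3343 (mod 4680).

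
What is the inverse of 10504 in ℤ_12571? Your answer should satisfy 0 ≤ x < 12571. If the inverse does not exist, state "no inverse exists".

no inverse exists

Compute gcd(10504, 12571):
12571 = 1·10504 + 2067
10504 = 5·2067 + 169
2067 = 12·169 + 39
169 = 4·39 + 13
39 = 3·13 + 0
The gcd is 13, not 1, hence no inverse exists.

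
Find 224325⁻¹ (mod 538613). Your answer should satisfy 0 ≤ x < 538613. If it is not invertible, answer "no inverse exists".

133613

Extended Euclidean algorithm:
538613 = 2*224325 + 89963
224325 = 2*89963 + 44399
89963 = 2*44399 + 1165
44399 = 38*1165 + 129
1165 = 9*129 + 4
129 = 32*4 + 1
4 = 4*1 + 0
The gcd is 1. Working backward:
1 = 129 − 32·4
1 = −32·1165 + 289·129
1 = 289·44399 − 11014·1165
1 = −11014·89963 + 22317·44399
1 = 22317·224325 − 55648·89963
1 = −55648·538613 + 133613·224325
So 224325·133613 ≡ 1 (mod 538613).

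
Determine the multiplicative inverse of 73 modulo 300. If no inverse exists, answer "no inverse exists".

Extended Euclidean algorithm:
300 = 4×73 + 8
73 = 9×8 + 1
8 = 8×1 + 0
gcd = 1, so the inverse exists. Back-substitute:
1 = 73 − 9·8
1 = −9·300 + 37·73
So 73·37 ≡ 1 (mod 300).

37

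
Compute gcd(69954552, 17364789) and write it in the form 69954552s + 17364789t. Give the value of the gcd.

9

Apply Euclid's algorithm to 69954552 and 17364789:
69954552 = 4*17364789 + 495396
17364789 = 35*495396 + 25929
495396 = 19*25929 + 2745
25929 = 9*2745 + 1224
2745 = 2*1224 + 297
1224 = 4*297 + 36
297 = 8*36 + 9
36 = 4*9 + 0
gcd(69954552, 17364789) = 9.
Back-substituting:
9 = 297 − 8·36
9 = −8·1224 + 33·297
9 = 33·2745 − 74·1224
9 = −74·25929 + 699·2745
9 = 699·495396 − 13355·25929
9 = −13355·17364789 + 468124·495396
9 = 468124·69954552 − 1885851·17364789
So 9 = (468124)·69954552 + (-1885851)·17364789.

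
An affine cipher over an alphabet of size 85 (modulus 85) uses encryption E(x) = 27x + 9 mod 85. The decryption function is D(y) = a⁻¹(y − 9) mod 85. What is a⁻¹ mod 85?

63

gcd(85, 27) by repeated division:
85 = 3×27 + 4
27 = 6×4 + 3
4 = 1×3 + 1
3 = 3×1 + 0
gcd = 1, so the inverse exists. Back-substitute:
1 = 4 − 3
1 = −27 + 7·4
1 = 7·85 − 22·27
So 27·(-22) ≡ 1 (mod 85), and -22 ≡ 63 (mod 85).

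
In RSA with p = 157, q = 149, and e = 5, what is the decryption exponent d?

13853

φ(n) = (p−1)(q−1) = 156·148 = 23088.
Need d with 5·d ≡ 1 (mod 23088). Apply the extended Euclidean algorithm:
23088 = 4617×5 + 3
5 = 1×3 + 2
3 = 1×2 + 1
2 = 2×1 + 0
Back-substitute:
1 = 3 − 2
1 = −5 + 2·3
1 = 2·23088 − 9235·5
So 5·(-9235) ≡ 1 (mod 23088), hence d ≡ -9235 ≡ 13853 (mod 23088).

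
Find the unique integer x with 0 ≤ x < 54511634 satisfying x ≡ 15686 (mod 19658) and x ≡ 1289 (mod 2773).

Write x = 15686 + 19658·k. Then 19658·k ≡ 1289 − 15686 ≡ 2241 (mod 2773).
Need 19658⁻¹ mod 2773. Extended Euclid on (2773, 247):
2773 = 11×247 + 56
247 = 4×56 + 23
56 = 2×23 + 10
23 = 2×10 + 3
10 = 3×3 + 1
3 = 3×1 + 0
Back-substitute:
1 = 10 − 3·3
1 = −3·23 + 7·10
1 = 7·56 − 17·23
1 = −17·247 + 75·56
1 = 75·2773 − 842·247
19658⁻¹ ≡ 1931 (mod 2773), so k ≡ 1931·2241 ≡ 1491 (mod 2773).
x = 15686 + 19658·1491 = 29325764.

29325764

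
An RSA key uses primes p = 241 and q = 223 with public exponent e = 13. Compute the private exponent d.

8197

φ(n) = (p−1)(q−1) = 240·222 = 53280.
Need d with 13·d ≡ 1 (mod 53280). Apply the extended Euclidean algorithm:
53280 = 4098×13 + 6
13 = 2×6 + 1
6 = 6×1 + 0
Back-substitute:
1 = 13 − 2·6
1 = −2·53280 + 8197·13
So 13·8197 ≡ 1 (mod 53280), hence d = 8197.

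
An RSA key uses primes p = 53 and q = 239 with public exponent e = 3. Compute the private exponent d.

8251

φ(n) = (p−1)(q−1) = 52·238 = 12376.
Need d with 3·d ≡ 1 (mod 12376). Apply the extended Euclidean algorithm:
12376 = 4125*3 + 1
3 = 3*1 + 0
Back-substitute:
1 = 12376 − 4125·3
So 3·(-4125) ≡ 1 (mod 12376), hence d ≡ -4125 ≡ 8251 (mod 12376).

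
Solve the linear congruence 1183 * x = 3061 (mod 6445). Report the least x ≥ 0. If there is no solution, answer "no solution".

First find gcd(1183, 6445):
6445 = 5×1183 + 530
1183 = 2×530 + 123
530 = 4×123 + 38
123 = 3×38 + 9
38 = 4×9 + 2
9 = 4×2 + 1
2 = 2×1 + 0
gcd = 1, so a unique solution mod 6445 exists.
Back-substitute for the Bézout coefficients:
1 = 9 − 4·2
1 = −4·38 + 17·9
1 = 17·123 − 55·38
1 = −55·530 + 237·123
1 = 237·1183 − 529·530
1 = −529·6445 + 2882·1183
So 1183·(2882) ≡ 1 (mod 6445), giving 1183⁻¹ ≡ 2882.
x ≡ 1183⁻¹·3061 ≡ 2882·3061 ≡ 5042 (mod 6445).

5042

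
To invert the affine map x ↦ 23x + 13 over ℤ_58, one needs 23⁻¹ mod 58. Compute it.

53

Extended Euclidean algorithm:
58 = 2·23 + 12
23 = 1·12 + 11
12 = 1·11 + 1
11 = 11·1 + 0
Since gcd(23, 58) = 1, back-substitute to write 1 as a combination:
1 = 12 − 11
1 = −23 + 2·12
1 = 2·58 − 5·23
Hence 23⁻¹ ≡ -5 ≡ 53 (mod 58).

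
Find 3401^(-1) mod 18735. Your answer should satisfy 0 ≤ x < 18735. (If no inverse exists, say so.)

Extended Euclidean algorithm:
18735 = 5·3401 + 1730
3401 = 1·1730 + 1671
1730 = 1·1671 + 59
1671 = 28·59 + 19
59 = 3·19 + 2
19 = 9·2 + 1
2 = 2·1 + 0
Since gcd(3401, 18735) = 1, back-substitute to write 1 as a combination:
1 = 19 − 9·2
1 = −9·59 + 28·19
1 = 28·1671 − 793·59
1 = −793·1730 + 821·1671
1 = 821·3401 − 1614·1730
1 = −1614·18735 + 8891·3401
So 3401·8891 ≡ 1 (mod 18735).

8891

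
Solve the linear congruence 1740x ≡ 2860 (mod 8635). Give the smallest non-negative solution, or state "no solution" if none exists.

First find gcd(1740, 8635):
8635 = 4*1740 + 1675
1740 = 1*1675 + 65
1675 = 25*65 + 50
65 = 1*50 + 15
50 = 3*15 + 5
15 = 3*5 + 0
gcd = 5 and 5 | 2860, so solutions exist. Divide through by 5: 348x ≡ 572 (mod 1727).
Now find 348⁻¹ mod 1727:
1727 = 4*348 + 335
348 = 1*335 + 13
335 = 25*13 + 10
13 = 1*10 + 3
10 = 3*3 + 1
3 = 3*1 + 0
Back-substitute:
1 = 10 − 3·3
1 = −3·13 + 4·10
1 = 4·335 − 103·13
1 = −103·348 + 107·335
1 = 107·1727 − 531·348
So 348·(-531) ≡ 1 (mod 1727), i.e. 348⁻¹ ≡ 1196.
Then x ≡ 1196·572 ≡ 220 (mod 1727); the smallest non-negative solution is x = 220.

220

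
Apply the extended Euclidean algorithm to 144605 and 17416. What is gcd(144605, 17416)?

Repeated division:
144605 = 8*17416 + 5277
17416 = 3*5277 + 1585
5277 = 3*1585 + 522
1585 = 3*522 + 19
522 = 27*19 + 9
19 = 2*9 + 1
9 = 9*1 + 0
gcd(144605, 17416) = 1.
Back-substituting:
1 = 19 − 2·9
1 = −2·522 + 55·19
1 = 55·1585 − 167·522
1 = −167·5277 + 556·1585
1 = 556·17416 − 1835·5277
1 = −1835·144605 + 15236·17416
So 1 = (-1835)·144605 + (15236)·17416.

1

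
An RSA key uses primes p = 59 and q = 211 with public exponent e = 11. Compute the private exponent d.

7751

φ(n) = (p−1)(q−1) = 58·210 = 12180.
Need d with 11·d ≡ 1 (mod 12180). Apply the extended Euclidean algorithm:
12180 = 1107×11 + 3
11 = 3×3 + 2
3 = 1×2 + 1
2 = 2×1 + 0
Back-substitute:
1 = 3 − 2
1 = −11 + 4·3
1 = 4·12180 − 4429·11
So 11·(-4429) ≡ 1 (mod 12180), hence d ≡ -4429 ≡ 7751 (mod 12180).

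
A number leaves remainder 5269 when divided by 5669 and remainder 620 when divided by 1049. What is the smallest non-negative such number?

Write x = 5269 + 5669·k. Then 5669·k ≡ 620 − 5269 ≡ 596 (mod 1049).
Need 5669⁻¹ mod 1049. Extended Euclid on (1049, 424):
1049 = 2·424 + 201
424 = 2·201 + 22
201 = 9·22 + 3
22 = 7·3 + 1
3 = 3·1 + 0
Back-substitute:
1 = 22 − 7·3
1 = −7·201 + 64·22
1 = 64·424 − 135·201
1 = −135·1049 + 334·424
5669⁻¹ ≡ 334 (mod 1049), so k ≡ 334·596 ≡ 803 (mod 1049).
x = 5269 + 5669·803 = 4557476.

4557476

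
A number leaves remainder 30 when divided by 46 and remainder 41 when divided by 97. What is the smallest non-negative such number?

720

Write x = 30 + 46·k. Then 46·k ≡ 41 − 30 ≡ 11 (mod 97).
Need 46⁻¹ mod 97. Extended Euclid on (97, 46):
97 = 2·46 + 5
46 = 9·5 + 1
5 = 5·1 + 0
Back-substitute:
1 = 46 − 9·5
1 = −9·97 + 19·46
46⁻¹ ≡ 19 (mod 97), so k ≡ 19·11 ≡ 15 (mod 97).
x = 30 + 46·15 = 720.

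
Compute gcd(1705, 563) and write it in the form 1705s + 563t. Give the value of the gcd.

Repeated division:
1705 = 3×563 + 16
563 = 35×16 + 3
16 = 5×3 + 1
3 = 3×1 + 0
gcd(1705, 563) = 1.
Express as a combination:
1 = 16 − 5·3
1 = −5·563 + 176·16
1 = 176·1705 − 533·563
So 1 = (176)·1705 + (-533)·563.

1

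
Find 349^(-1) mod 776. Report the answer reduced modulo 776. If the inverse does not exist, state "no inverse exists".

Apply the Euclidean algorithm to 776 and 349:
776 = 2*349 + 78
349 = 4*78 + 37
78 = 2*37 + 4
37 = 9*4 + 1
4 = 4*1 + 0
Since gcd(349, 776) = 1, back-substitute to write 1 as a combination:
1 = 37 − 9·4
1 = −9·78 + 19·37
1 = 19·349 − 85·78
1 = −85·776 + 189·349
So 349·189 ≡ 1 (mod 776).

189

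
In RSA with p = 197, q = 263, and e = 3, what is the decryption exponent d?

34235

φ(n) = (p−1)(q−1) = 196·262 = 51352.
Need d with 3·d ≡ 1 (mod 51352). Apply the extended Euclidean algorithm:
51352 = 17117×3 + 1
3 = 3×1 + 0
Back-substitute:
1 = 51352 − 17117·3
So 3·(-17117) ≡ 1 (mod 51352), hence d ≡ -17117 ≡ 34235 (mod 51352).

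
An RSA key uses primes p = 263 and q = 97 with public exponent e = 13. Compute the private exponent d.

φ(n) = (p−1)(q−1) = 262·96 = 25152.
Need d with 13·d ≡ 1 (mod 25152). Apply the extended Euclidean algorithm:
25152 = 1934×13 + 10
13 = 1×10 + 3
10 = 3×3 + 1
3 = 3×1 + 0
Back-substitute:
1 = 10 − 3·3
1 = −3·13 + 4·10
1 = 4·25152 − 7739·13
So 13·(-7739) ≡ 1 (mod 25152), hence d ≡ -7739 ≡ 17413 (mod 25152).

17413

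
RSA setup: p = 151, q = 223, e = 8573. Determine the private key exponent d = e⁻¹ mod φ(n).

10037

φ(n) = (p−1)(q−1) = 150·222 = 33300.
Need d with 8573·d ≡ 1 (mod 33300). Apply the extended Euclidean algorithm:
33300 = 3*8573 + 7581
8573 = 1*7581 + 992
7581 = 7*992 + 637
992 = 1*637 + 355
637 = 1*355 + 282
355 = 1*282 + 73
282 = 3*73 + 63
73 = 1*63 + 10
63 = 6*10 + 3
10 = 3*3 + 1
3 = 3*1 + 0
Back-substitute:
1 = 10 − 3·3
1 = −3·63 + 19·10
1 = 19·73 − 22·63
1 = −22·282 + 85·73
1 = 85·355 − 107·282
1 = −107·637 + 192·355
1 = 192·992 − 299·637
1 = −299·7581 + 2285·992
1 = 2285·8573 − 2584·7581
1 = −2584·33300 + 10037·8573
So 8573·10037 ≡ 1 (mod 33300), hence d = 10037.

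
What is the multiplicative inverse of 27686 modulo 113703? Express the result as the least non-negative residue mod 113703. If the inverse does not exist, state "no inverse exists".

Run Euclid on (113703, 27686):
113703 = 4·27686 + 2959
27686 = 9·2959 + 1055
2959 = 2·1055 + 849
1055 = 1·849 + 206
849 = 4·206 + 25
206 = 8·25 + 6
25 = 4·6 + 1
6 = 6·1 + 0
Since gcd(27686, 113703) = 1, back-substitute to write 1 as a combination:
1 = 25 − 4·6
1 = −4·206 + 33·25
1 = 33·849 − 136·206
1 = −136·1055 + 169·849
1 = 169·2959 − 474·1055
1 = −474·27686 + 4435·2959
1 = 4435·113703 − 18214·27686
So 27686·(-18214) ≡ 1 (mod 113703), and -18214 ≡ 95489 (mod 113703).

95489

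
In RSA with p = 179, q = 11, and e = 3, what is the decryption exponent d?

φ(n) = (p−1)(q−1) = 178·10 = 1780.
Need d with 3·d ≡ 1 (mod 1780). Apply the extended Euclidean algorithm:
1780 = 593×3 + 1
3 = 3×1 + 0
Back-substitute:
1 = 1780 − 593·3
So 3·(-593) ≡ 1 (mod 1780), hence d ≡ -593 ≡ 1187 (mod 1780).

1187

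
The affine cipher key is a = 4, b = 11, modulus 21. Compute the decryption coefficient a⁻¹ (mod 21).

Apply the Euclidean algorithm to 21 and 4:
21 = 5×4 + 1
4 = 4×1 + 0
Since gcd(4, 21) = 1, back-substitute to write 1 as a combination:
1 = 21 − 5·4
Thus 4·(-5) ≡ 1 (mod 21); reducing, -5 mod 21 = 16.

16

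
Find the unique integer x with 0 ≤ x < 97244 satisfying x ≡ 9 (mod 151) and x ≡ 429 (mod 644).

Write x = 9 + 151·k. Then 151·k ≡ 429 − 9 ≡ 420 (mod 644).
Need 151⁻¹ mod 644. Extended Euclid on (644, 151):
644 = 4*151 + 40
151 = 3*40 + 31
40 = 1*31 + 9
31 = 3*9 + 4
9 = 2*4 + 1
4 = 4*1 + 0
Back-substitute:
1 = 9 − 2·4
1 = −2·31 + 7·9
1 = 7·40 − 9·31
1 = −9·151 + 34·40
1 = 34·644 − 145·151
151⁻¹ ≡ 499 (mod 644), so k ≡ 499·420 ≡ 280 (mod 644).
x = 9 + 151·280 = 42289.

42289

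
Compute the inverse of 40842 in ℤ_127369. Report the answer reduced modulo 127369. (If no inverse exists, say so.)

26773

gcd(127369, 40842) by repeated division:
127369 = 3×40842 + 4843
40842 = 8×4843 + 2098
4843 = 2×2098 + 647
2098 = 3×647 + 157
647 = 4×157 + 19
157 = 8×19 + 5
19 = 3×5 + 4
5 = 1×4 + 1
4 = 4×1 + 0
gcd = 1, so the inverse exists. Back-substitute:
1 = 5 − 4
1 = −19 + 4·5
1 = 4·157 − 33·19
1 = −33·647 + 136·157
1 = 136·2098 − 441·647
1 = −441·4843 + 1018·2098
1 = 1018·40842 − 8585·4843
1 = −8585·127369 + 26773·40842
So 40842·26773 ≡ 1 (mod 127369).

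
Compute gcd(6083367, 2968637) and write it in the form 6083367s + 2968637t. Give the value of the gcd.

1

Repeated division:
6083367 = 2*2968637 + 146093
2968637 = 20*146093 + 46777
146093 = 3*46777 + 5762
46777 = 8*5762 + 681
5762 = 8*681 + 314
681 = 2*314 + 53
314 = 5*53 + 49
53 = 1*49 + 4
49 = 12*4 + 1
4 = 4*1 + 0
gcd(6083367, 2968637) = 1.
Express as a combination:
1 = 49 − 12·4
1 = −12·53 + 13·49
1 = 13·314 − 77·53
1 = −77·681 + 167·314
1 = 167·5762 − 1413·681
1 = −1413·46777 + 11471·5762
1 = 11471·146093 − 35826·46777
1 = −35826·2968637 + 727991·146093
1 = 727991·6083367 − 1491808·2968637
So 1 = (727991)·6083367 + (-1491808)·2968637.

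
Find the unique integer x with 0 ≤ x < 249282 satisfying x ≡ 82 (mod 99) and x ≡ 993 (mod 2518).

162145

Write x = 82 + 99·k. Then 99·k ≡ 993 − 82 ≡ 911 (mod 2518).
Need 99⁻¹ mod 2518. Extended Euclid on (2518, 99):
2518 = 25·99 + 43
99 = 2·43 + 13
43 = 3·13 + 4
13 = 3·4 + 1
4 = 4·1 + 0
Back-substitute:
1 = 13 − 3·4
1 = −3·43 + 10·13
1 = 10·99 − 23·43
1 = −23·2518 + 585·99
99⁻¹ ≡ 585 (mod 2518), so k ≡ 585·911 ≡ 1637 (mod 2518).
x = 82 + 99·1637 = 162145.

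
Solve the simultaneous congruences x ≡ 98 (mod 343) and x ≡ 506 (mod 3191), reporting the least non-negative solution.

Write x = 98 + 343·k. Then 343·k ≡ 506 − 98 ≡ 408 (mod 3191).
Need 343⁻¹ mod 3191. Extended Euclid on (3191, 343):
3191 = 9×343 + 104
343 = 3×104 + 31
104 = 3×31 + 11
31 = 2×11 + 9
11 = 1×9 + 2
9 = 4×2 + 1
2 = 2×1 + 0
Back-substitute:
1 = 9 − 4·2
1 = −4·11 + 5·9
1 = 5·31 − 14·11
1 = −14·104 + 47·31
1 = 47·343 − 155·104
1 = −155·3191 + 1442·343
343⁻¹ ≡ 1442 (mod 3191), so k ≡ 1442·408 ≡ 1192 (mod 3191).
x = 98 + 343·1192 = 408954.

408954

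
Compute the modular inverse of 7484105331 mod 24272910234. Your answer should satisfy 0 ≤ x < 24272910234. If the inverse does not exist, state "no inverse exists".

Euclidean algorithm on 24272910234, 7484105331:
24272910234 = 3×7484105331 + 1820594241
7484105331 = 4×1820594241 + 201728367
1820594241 = 9×201728367 + 5038938
201728367 = 40×5038938 + 170847
5038938 = 29×170847 + 84375
170847 = 2×84375 + 2097
84375 = 40×2097 + 495
2097 = 4×495 + 117
495 = 4×117 + 27
117 = 4×27 + 9
27 = 3×9 + 0
gcd(7484105331, 24272910234) = 9 ≠ 1, so 7484105331 has no multiplicative inverse modulo 24272910234.

no inverse exists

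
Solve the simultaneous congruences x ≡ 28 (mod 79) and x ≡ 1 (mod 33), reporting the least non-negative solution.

Write x = 28 + 79·k. Then 79·k ≡ 1 − 28 ≡ 6 (mod 33).
Need 79⁻¹ mod 33. Extended Euclid on (33, 13):
33 = 2×13 + 7
13 = 1×7 + 6
7 = 1×6 + 1
6 = 6×1 + 0
Back-substitute:
1 = 7 − 6
1 = −13 + 2·7
1 = 2·33 − 5·13
79⁻¹ ≡ 28 (mod 33), so k ≡ 28·6 ≡ 3 (mod 33).
x = 28 + 79·3 = 265.

265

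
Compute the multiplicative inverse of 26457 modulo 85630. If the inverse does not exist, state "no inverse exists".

gcd(85630, 26457) by repeated division:
85630 = 3×26457 + 6259
26457 = 4×6259 + 1421
6259 = 4×1421 + 575
1421 = 2×575 + 271
575 = 2×271 + 33
271 = 8×33 + 7
33 = 4×7 + 5
7 = 1×5 + 2
5 = 2×2 + 1
2 = 2×1 + 0
The gcd is 1. Working backward:
1 = 5 − 2·2
1 = −2·7 + 3·5
1 = 3·33 − 14·7
1 = −14·271 + 115·33
1 = 115·575 − 244·271
1 = −244·1421 + 603·575
1 = 603·6259 − 2656·1421
1 = −2656·26457 + 11227·6259
1 = 11227·85630 − 36337·26457
Thus 26457·(-36337) ≡ 1 (mod 85630); reducing, -36337 mod 85630 = 49293.

49293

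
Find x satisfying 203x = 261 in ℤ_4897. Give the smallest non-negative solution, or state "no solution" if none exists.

First find gcd(203, 4897):
4897 = 24*203 + 25
203 = 8*25 + 3
25 = 8*3 + 1
3 = 3*1 + 0
gcd = 1, so a unique solution mod 4897 exists.
Back-substitute for the Bézout coefficients:
1 = 25 − 8·3
1 = −8·203 + 65·25
1 = 65·4897 − 1568·203
So 203·(-1568) ≡ 1 (mod 4897), giving 203⁻¹ ≡ 3329.
x ≡ 203⁻¹·261 ≡ 3329·261 ≡ 2100 (mod 4897).

2100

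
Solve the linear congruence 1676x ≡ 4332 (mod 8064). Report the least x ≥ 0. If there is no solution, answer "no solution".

681

First find gcd(1676, 8064):
8064 = 4×1676 + 1360
1676 = 1×1360 + 316
1360 = 4×316 + 96
316 = 3×96 + 28
96 = 3×28 + 12
28 = 2×12 + 4
12 = 3×4 + 0
gcd = 4 and 4 | 4332, so solutions exist. Divide through by 4: 419x ≡ 1083 (mod 2016).
Now find 419⁻¹ mod 2016:
2016 = 4·419 + 340
419 = 1·340 + 79
340 = 4·79 + 24
79 = 3·24 + 7
24 = 3·7 + 3
7 = 2·3 + 1
3 = 3·1 + 0
Back-substitute:
1 = 7 − 2·3
1 = −2·24 + 7·7
1 = 7·79 − 23·24
1 = −23·340 + 99·79
1 = 99·419 − 122·340
1 = −122·2016 + 587·419
So 419⁻¹ ≡ 587 (mod 2016).
Then x ≡ 587·1083 ≡ 681 (mod 2016); the smallest non-negative solution is x = 681.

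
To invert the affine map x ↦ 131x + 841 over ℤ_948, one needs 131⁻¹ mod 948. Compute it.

275

Apply the Euclidean algorithm to 948 and 131:
948 = 7×131 + 31
131 = 4×31 + 7
31 = 4×7 + 3
7 = 2×3 + 1
3 = 3×1 + 0
Since gcd(131, 948) = 1, back-substitute to write 1 as a combination:
1 = 7 − 2·3
1 = −2·31 + 9·7
1 = 9·131 − 38·31
1 = −38·948 + 275·131
So 131·275 ≡ 1 (mod 948).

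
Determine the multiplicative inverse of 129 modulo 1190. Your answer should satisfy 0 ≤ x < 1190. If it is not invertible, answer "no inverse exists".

369

gcd(1190, 129) by repeated division:
1190 = 9*129 + 29
129 = 4*29 + 13
29 = 2*13 + 3
13 = 4*3 + 1
3 = 3*1 + 0
gcd = 1, so the inverse exists. Back-substitute:
1 = 13 − 4·3
1 = −4·29 + 9·13
1 = 9·129 − 40·29
1 = −40·1190 + 369·129
So 129·369 ≡ 1 (mod 1190).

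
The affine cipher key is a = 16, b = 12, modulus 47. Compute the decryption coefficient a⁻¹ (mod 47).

3

gcd(47, 16) by repeated division:
47 = 2·16 + 15
16 = 1·15 + 1
15 = 15·1 + 0
The gcd is 1. Working backward:
1 = 16 − 15
1 = −47 + 3·16
So 16·3 ≡ 1 (mod 47).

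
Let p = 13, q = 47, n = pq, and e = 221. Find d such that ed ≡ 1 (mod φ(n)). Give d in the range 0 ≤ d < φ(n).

φ(n) = (p−1)(q−1) = 12·46 = 552.
Need d with 221·d ≡ 1 (mod 552). Apply the extended Euclidean algorithm:
552 = 2*221 + 110
221 = 2*110 + 1
110 = 110*1 + 0
Back-substitute:
1 = 221 − 2·110
1 = −2·552 + 5·221
So 221·5 ≡ 1 (mod 552), hence d = 5.

5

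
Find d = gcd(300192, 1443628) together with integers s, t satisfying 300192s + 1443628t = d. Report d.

4

Apply Euclid's algorithm to 1443628 and 300192:
1443628 = 4×300192 + 242860
300192 = 1×242860 + 57332
242860 = 4×57332 + 13532
57332 = 4×13532 + 3204
13532 = 4×3204 + 716
3204 = 4×716 + 340
716 = 2×340 + 36
340 = 9×36 + 16
36 = 2×16 + 4
16 = 4×4 + 0
gcd(300192, 1443628) = 4.
Working backward:
4 = 36 − 2·16
4 = −2·340 + 19·36
4 = 19·716 − 40·340
4 = −40·3204 + 179·716
4 = 179·13532 − 756·3204
4 = −756·57332 + 3203·13532
4 = 3203·242860 − 13568·57332
4 = −13568·300192 + 16771·242860
4 = 16771·1443628 − 80652·300192
So 4 = (16771)·1443628 + (-80652)·300192.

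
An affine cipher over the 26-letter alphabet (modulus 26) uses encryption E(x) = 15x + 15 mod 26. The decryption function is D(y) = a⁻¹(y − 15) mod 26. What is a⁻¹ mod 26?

7

gcd(26, 15) by repeated division:
26 = 1*15 + 11
15 = 1*11 + 4
11 = 2*4 + 3
4 = 1*3 + 1
3 = 3*1 + 0
The gcd is 1. Working backward:
1 = 4 − 3
1 = −11 + 3·4
1 = 3·15 − 4·11
1 = −4·26 + 7·15
So 15·7 ≡ 1 (mod 26).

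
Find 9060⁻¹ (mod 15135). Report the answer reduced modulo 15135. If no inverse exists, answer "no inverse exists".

no inverse exists

Euclidean algorithm on 15135, 9060:
15135 = 1*9060 + 6075
9060 = 1*6075 + 2985
6075 = 2*2985 + 105
2985 = 28*105 + 45
105 = 2*45 + 15
45 = 3*15 + 0
gcd(9060, 15135) = 15 ≠ 1, so 9060 has no multiplicative inverse modulo 15135.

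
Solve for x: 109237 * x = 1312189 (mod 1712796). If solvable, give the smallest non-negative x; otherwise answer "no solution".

865465

First find gcd(109237, 1712796):
1712796 = 15×109237 + 74241
109237 = 1×74241 + 34996
74241 = 2×34996 + 4249
34996 = 8×4249 + 1004
4249 = 4×1004 + 233
1004 = 4×233 + 72
233 = 3×72 + 17
72 = 4×17 + 4
17 = 4×4 + 1
4 = 4×1 + 0
gcd = 1, so a unique solution mod 1712796 exists.
Back-substitute for the Bézout coefficients:
1 = 17 − 4·4
1 = −4·72 + 17·17
1 = 17·233 − 55·72
1 = −55·1004 + 237·233
1 = 237·4249 − 1003·1004
1 = −1003·34996 + 8261·4249
1 = 8261·74241 − 17525·34996
1 = −17525·109237 + 25786·74241
1 = 25786·1712796 − 404315·109237
So 109237·(-404315) ≡ 1 (mod 1712796), giving 109237⁻¹ ≡ 1308481.
x ≡ 109237⁻¹·1312189 ≡ 1308481·1312189 ≡ 865465 (mod 1712796).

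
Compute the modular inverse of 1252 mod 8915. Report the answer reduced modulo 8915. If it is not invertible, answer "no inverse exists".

7498

Run Euclid on (8915, 1252):
8915 = 7*1252 + 151
1252 = 8*151 + 44
151 = 3*44 + 19
44 = 2*19 + 6
19 = 3*6 + 1
6 = 6*1 + 0
Since gcd(1252, 8915) = 1, back-substitute to write 1 as a combination:
1 = 19 − 3·6
1 = −3·44 + 7·19
1 = 7·151 − 24·44
1 = −24·1252 + 199·151
1 = 199·8915 − 1417·1252
Thus 1252·(-1417) ≡ 1 (mod 8915); reducing, -1417 mod 8915 = 7498.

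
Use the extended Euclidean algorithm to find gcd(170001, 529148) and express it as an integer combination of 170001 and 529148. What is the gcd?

Repeated division:
529148 = 3*170001 + 19145
170001 = 8*19145 + 16841
19145 = 1*16841 + 2304
16841 = 7*2304 + 713
2304 = 3*713 + 165
713 = 4*165 + 53
165 = 3*53 + 6
53 = 8*6 + 5
6 = 1*5 + 1
5 = 5*1 + 0
gcd(170001, 529148) = 1.
Express as a combination:
1 = 6 − 5
1 = −53 + 9·6
1 = 9·165 − 28·53
1 = −28·713 + 121·165
1 = 121·2304 − 391·713
1 = −391·16841 + 2858·2304
1 = 2858·19145 − 3249·16841
1 = −3249·170001 + 28850·19145
1 = 28850·529148 − 89799·170001
So 1 = (28850)·529148 + (-89799)·170001.

1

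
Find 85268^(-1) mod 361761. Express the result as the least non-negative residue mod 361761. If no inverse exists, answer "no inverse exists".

317837

gcd(361761, 85268) by repeated division:
361761 = 4*85268 + 20689
85268 = 4*20689 + 2512
20689 = 8*2512 + 593
2512 = 4*593 + 140
593 = 4*140 + 33
140 = 4*33 + 8
33 = 4*8 + 1
8 = 8*1 + 0
Since gcd(85268, 361761) = 1, back-substitute to write 1 as a combination:
1 = 33 − 4·8
1 = −4·140 + 17·33
1 = 17·593 − 72·140
1 = −72·2512 + 305·593
1 = 305·20689 − 2512·2512
1 = −2512·85268 + 10353·20689
1 = 10353·361761 − 43924·85268
Hence 85268⁻¹ ≡ -43924 ≡ 317837 (mod 361761).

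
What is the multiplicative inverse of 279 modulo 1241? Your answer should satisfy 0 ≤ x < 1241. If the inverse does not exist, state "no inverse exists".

Apply the Euclidean algorithm to 1241 and 279:
1241 = 4*279 + 125
279 = 2*125 + 29
125 = 4*29 + 9
29 = 3*9 + 2
9 = 4*2 + 1
2 = 2*1 + 0
gcd = 1, so the inverse exists. Back-substitute:
1 = 9 − 4·2
1 = −4·29 + 13·9
1 = 13·125 − 56·29
1 = −56·279 + 125·125
1 = 125·1241 − 556·279
Hence 279⁻¹ ≡ -556 ≡ 685 (mod 1241).

685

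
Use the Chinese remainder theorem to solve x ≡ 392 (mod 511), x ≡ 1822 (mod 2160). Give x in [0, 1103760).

Write x = 392 + 511·k. Then 511·k ≡ 1822 − 392 ≡ 1430 (mod 2160).
Need 511⁻¹ mod 2160. Extended Euclid on (2160, 511):
2160 = 4×511 + 116
511 = 4×116 + 47
116 = 2×47 + 22
47 = 2×22 + 3
22 = 7×3 + 1
3 = 3×1 + 0
Back-substitute:
1 = 22 − 7·3
1 = −7·47 + 15·22
1 = 15·116 − 37·47
1 = −37·511 + 163·116
1 = 163·2160 − 689·511
511⁻¹ ≡ 1471 (mod 2160), so k ≡ 1471·1430 ≡ 1850 (mod 2160).
x = 392 + 511·1850 = 945742.

945742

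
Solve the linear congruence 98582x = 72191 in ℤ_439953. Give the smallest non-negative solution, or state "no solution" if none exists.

First find gcd(98582, 439953):
439953 = 4×98582 + 45625
98582 = 2×45625 + 7332
45625 = 6×7332 + 1633
7332 = 4×1633 + 800
1633 = 2×800 + 33
800 = 24×33 + 8
33 = 4×8 + 1
8 = 8×1 + 0
gcd = 1, so a unique solution mod 439953 exists.
Back-substitute for the Bézout coefficients:
1 = 33 − 4·8
1 = −4·800 + 97·33
1 = 97·1633 − 198·800
1 = −198·7332 + 889·1633
1 = 889·45625 − 5532·7332
1 = −5532·98582 + 11953·45625
1 = 11953·439953 − 53344·98582
So 98582·(-53344) ≡ 1 (mod 439953), giving 98582⁻¹ ≡ 386609.
x ≡ 98582⁻¹·72191 ≡ 386609·72191 ≡ 391858 (mod 439953).

391858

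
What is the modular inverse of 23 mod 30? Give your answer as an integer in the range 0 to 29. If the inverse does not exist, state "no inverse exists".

Extended Euclidean algorithm:
30 = 1×23 + 7
23 = 3×7 + 2
7 = 3×2 + 1
2 = 2×1 + 0
gcd = 1, so the inverse exists. Back-substitute:
1 = 7 − 3·2
1 = −3·23 + 10·7
1 = 10·30 − 13·23
Hence 23⁻¹ ≡ -13 ≡ 17 (mod 30).

17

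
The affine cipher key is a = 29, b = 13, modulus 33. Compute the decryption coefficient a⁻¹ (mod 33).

8

Run Euclid on (33, 29):
33 = 1*29 + 4
29 = 7*4 + 1
4 = 4*1 + 0
The gcd is 1. Working backward:
1 = 29 − 7·4
1 = −7·33 + 8·29
So 29·8 ≡ 1 (mod 33).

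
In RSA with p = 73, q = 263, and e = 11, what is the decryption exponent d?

φ(n) = (p−1)(q−1) = 72·262 = 18864.
Need d with 11·d ≡ 1 (mod 18864). Apply the extended Euclidean algorithm:
18864 = 1714*11 + 10
11 = 1*10 + 1
10 = 10*1 + 0
Back-substitute:
1 = 11 − 10
1 = −18864 + 1715·11
So 11·1715 ≡ 1 (mod 18864), hence d = 1715.

1715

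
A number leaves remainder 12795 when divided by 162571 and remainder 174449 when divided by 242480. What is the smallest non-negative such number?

Write x = 12795 + 162571·k. Then 162571·k ≡ 174449 − 12795 ≡ 161654 (mod 242480).
Need 162571⁻¹ mod 242480. Extended Euclid on (242480, 162571):
242480 = 1*162571 + 79909
162571 = 2*79909 + 2753
79909 = 29*2753 + 72
2753 = 38*72 + 17
72 = 4*17 + 4
17 = 4*4 + 1
4 = 4*1 + 0
Back-substitute:
1 = 17 − 4·4
1 = −4·72 + 17·17
1 = 17·2753 − 650·72
1 = −650·79909 + 18867·2753
1 = 18867·162571 − 38384·79909
1 = −38384·242480 + 57251·162571
162571⁻¹ ≡ 57251 (mod 242480), so k ≡ 57251·161654 ≡ 118994 (mod 242480).
x = 12795 + 162571·118994 = 19344986369.

19344986369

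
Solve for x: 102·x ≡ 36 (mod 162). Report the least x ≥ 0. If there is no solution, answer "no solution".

First find gcd(102, 162):
162 = 1×102 + 60
102 = 1×60 + 42
60 = 1×42 + 18
42 = 2×18 + 6
18 = 3×6 + 0
gcd = 6 and 6 | 36, so solutions exist. Divide through by 6: 17x ≡ 6 (mod 27).
Now find 17⁻¹ mod 27:
27 = 1·17 + 10
17 = 1·10 + 7
10 = 1·7 + 3
7 = 2·3 + 1
3 = 3·1 + 0
Back-substitute:
1 = 7 − 2·3
1 = −2·10 + 3·7
1 = 3·17 − 5·10
1 = −5·27 + 8·17
So 17⁻¹ ≡ 8 (mod 27).
Then x ≡ 8·6 ≡ 21 (mod 27); the smallest non-negative solution is x = 21.

21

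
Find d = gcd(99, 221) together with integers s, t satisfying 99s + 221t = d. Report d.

1

Repeated division:
221 = 2·99 + 23
99 = 4·23 + 7
23 = 3·7 + 2
7 = 3·2 + 1
2 = 2·1 + 0
gcd(99, 221) = 1.
Express as a combination:
1 = 7 − 3·2
1 = −3·23 + 10·7
1 = 10·99 − 43·23
1 = −43·221 + 96·99
So 1 = (-43)·221 + (96)·99.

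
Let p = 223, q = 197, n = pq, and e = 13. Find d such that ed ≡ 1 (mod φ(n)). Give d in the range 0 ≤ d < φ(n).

40165

φ(n) = (p−1)(q−1) = 222·196 = 43512.
Need d with 13·d ≡ 1 (mod 43512). Apply the extended Euclidean algorithm:
43512 = 3347·13 + 1
13 = 13·1 + 0
Back-substitute:
1 = 43512 − 3347·13
So 13·(-3347) ≡ 1 (mod 43512), hence d ≡ -3347 ≡ 40165 (mod 43512).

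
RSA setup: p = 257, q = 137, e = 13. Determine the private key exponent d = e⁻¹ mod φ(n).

φ(n) = (p−1)(q−1) = 256·136 = 34816.
Need d with 13·d ≡ 1 (mod 34816). Apply the extended Euclidean algorithm:
34816 = 2678·13 + 2
13 = 6·2 + 1
2 = 2·1 + 0
Back-substitute:
1 = 13 − 6·2
1 = −6·34816 + 16069·13
So 13·16069 ≡ 1 (mod 34816), hence d = 16069.

16069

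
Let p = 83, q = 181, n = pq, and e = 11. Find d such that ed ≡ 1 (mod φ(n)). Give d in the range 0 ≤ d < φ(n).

8051

φ(n) = (p−1)(q−1) = 82·180 = 14760.
Need d with 11·d ≡ 1 (mod 14760). Apply the extended Euclidean algorithm:
14760 = 1341*11 + 9
11 = 1*9 + 2
9 = 4*2 + 1
2 = 2*1 + 0
Back-substitute:
1 = 9 − 4·2
1 = −4·11 + 5·9
1 = 5·14760 − 6709·11
So 11·(-6709) ≡ 1 (mod 14760), hence d ≡ -6709 ≡ 8051 (mod 14760).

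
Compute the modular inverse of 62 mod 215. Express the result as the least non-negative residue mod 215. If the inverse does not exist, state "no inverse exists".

gcd(215, 62) by repeated division:
215 = 3*62 + 29
62 = 2*29 + 4
29 = 7*4 + 1
4 = 4*1 + 0
The gcd is 1. Working backward:
1 = 29 − 7·4
1 = −7·62 + 15·29
1 = 15·215 − 52·62
Hence 62⁻¹ ≡ -52 ≡ 163 (mod 215).

163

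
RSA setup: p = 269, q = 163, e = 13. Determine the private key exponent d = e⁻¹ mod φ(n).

φ(n) = (p−1)(q−1) = 268·162 = 43416.
Need d with 13·d ≡ 1 (mod 43416). Apply the extended Euclidean algorithm:
43416 = 3339·13 + 9
13 = 1·9 + 4
9 = 2·4 + 1
4 = 4·1 + 0
Back-substitute:
1 = 9 − 2·4
1 = −2·13 + 3·9
1 = 3·43416 − 10019·13
So 13·(-10019) ≡ 1 (mod 43416), hence d ≡ -10019 ≡ 33397 (mod 43416).

33397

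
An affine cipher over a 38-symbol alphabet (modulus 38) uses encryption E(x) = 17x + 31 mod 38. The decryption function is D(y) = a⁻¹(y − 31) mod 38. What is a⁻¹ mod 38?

9

Run Euclid on (38, 17):
38 = 2×17 + 4
17 = 4×4 + 1
4 = 4×1 + 0
The gcd is 1. Working backward:
1 = 17 − 4·4
1 = −4·38 + 9·17
So 17·9 ≡ 1 (mod 38).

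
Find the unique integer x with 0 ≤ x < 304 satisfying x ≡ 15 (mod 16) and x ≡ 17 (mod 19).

Write x = 15 + 16·k. Then 16·k ≡ 17 − 15 ≡ 2 (mod 19).
Need 16⁻¹ mod 19. Extended Euclid on (19, 16):
19 = 1*16 + 3
16 = 5*3 + 1
3 = 3*1 + 0
Back-substitute:
1 = 16 − 5·3
1 = −5·19 + 6·16
16⁻¹ ≡ 6 (mod 19), so k ≡ 6·2 ≡ 12 (mod 19).
x = 15 + 16·12 = 207.

207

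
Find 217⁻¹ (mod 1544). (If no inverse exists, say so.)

Extended Euclidean algorithm:
1544 = 7·217 + 25
217 = 8·25 + 17
25 = 1·17 + 8
17 = 2·8 + 1
8 = 8·1 + 0
The gcd is 1. Working backward:
1 = 17 − 2·8
1 = −2·25 + 3·17
1 = 3·217 − 26·25
1 = −26·1544 + 185·217
So 217·185 ≡ 1 (mod 1544).

185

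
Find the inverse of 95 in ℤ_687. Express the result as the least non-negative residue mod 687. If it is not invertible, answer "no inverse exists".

593

Extended Euclidean algorithm:
687 = 7×95 + 22
95 = 4×22 + 7
22 = 3×7 + 1
7 = 7×1 + 0
Since gcd(95, 687) = 1, back-substitute to write 1 as a combination:
1 = 22 − 3·7
1 = −3·95 + 13·22
1 = 13·687 − 94·95
So 95·(-94) ≡ 1 (mod 687), and -94 ≡ 593 (mod 687).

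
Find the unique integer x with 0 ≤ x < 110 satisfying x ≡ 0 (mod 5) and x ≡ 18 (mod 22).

40

Write x = 0 + 5·k. Then 5·k ≡ 18 − 0 ≡ 18 (mod 22).
Need 5⁻¹ mod 22. Extended Euclid on (22, 5):
22 = 4·5 + 2
5 = 2·2 + 1
2 = 2·1 + 0
Back-substitute:
1 = 5 − 2·2
1 = −2·22 + 9·5
5⁻¹ ≡ 9 (mod 22), so k ≡ 9·18 ≡ 8 (mod 22).
x = 0 + 5·8 = 40.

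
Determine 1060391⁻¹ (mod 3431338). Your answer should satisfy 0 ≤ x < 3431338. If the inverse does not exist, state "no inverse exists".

Extended Euclidean algorithm:
3431338 = 3×1060391 + 250165
1060391 = 4×250165 + 59731
250165 = 4×59731 + 11241
59731 = 5×11241 + 3526
11241 = 3×3526 + 663
3526 = 5×663 + 211
663 = 3×211 + 30
211 = 7×30 + 1
30 = 30×1 + 0
Since gcd(1060391, 3431338) = 1, back-substitute to write 1 as a combination:
1 = 211 − 7·30
1 = −7·663 + 22·211
1 = 22·3526 − 117·663
1 = −117·11241 + 373·3526
1 = 373·59731 − 1982·11241
1 = −1982·250165 + 8301·59731
1 = 8301·1060391 − 35186·250165
1 = −35186·3431338 + 113859·1060391
So 1060391·113859 ≡ 1 (mod 3431338).

113859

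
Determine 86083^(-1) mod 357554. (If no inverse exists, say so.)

11493

Apply the Euclidean algorithm to 357554 and 86083:
357554 = 4×86083 + 13222
86083 = 6×13222 + 6751
13222 = 1×6751 + 6471
6751 = 1×6471 + 280
6471 = 23×280 + 31
280 = 9×31 + 1
31 = 31×1 + 0
The gcd is 1. Working backward:
1 = 280 − 9·31
1 = −9·6471 + 208·280
1 = 208·6751 − 217·6471
1 = −217·13222 + 425·6751
1 = 425·86083 − 2767·13222
1 = −2767·357554 + 11493·86083
So 86083·11493 ≡ 1 (mod 357554).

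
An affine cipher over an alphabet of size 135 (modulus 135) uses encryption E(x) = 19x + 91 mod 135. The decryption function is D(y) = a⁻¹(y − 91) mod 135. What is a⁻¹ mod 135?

64

Run Euclid on (135, 19):
135 = 7·19 + 2
19 = 9·2 + 1
2 = 2·1 + 0
The gcd is 1. Working backward:
1 = 19 − 9·2
1 = −9·135 + 64·19
So 19·64 ≡ 1 (mod 135).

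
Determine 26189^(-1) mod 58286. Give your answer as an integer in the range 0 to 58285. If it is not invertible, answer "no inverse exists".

Apply the Euclidean algorithm to 58286 and 26189:
58286 = 2*26189 + 5908
26189 = 4*5908 + 2557
5908 = 2*2557 + 794
2557 = 3*794 + 175
794 = 4*175 + 94
175 = 1*94 + 81
94 = 1*81 + 13
81 = 6*13 + 3
13 = 4*3 + 1
3 = 3*1 + 0
Since gcd(26189, 58286) = 1, back-substitute to write 1 as a combination:
1 = 13 − 4·3
1 = −4·81 + 25·13
1 = 25·94 − 29·81
1 = −29·175 + 54·94
1 = 54·794 − 245·175
1 = −245·2557 + 789·794
1 = 789·5908 − 1823·2557
1 = −1823·26189 + 8081·5908
1 = 8081·58286 − 17985·26189
So 26189·(-17985) ≡ 1 (mod 58286), and -17985 ≡ 40301 (mod 58286).

40301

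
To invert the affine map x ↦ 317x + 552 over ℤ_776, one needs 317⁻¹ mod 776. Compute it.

541

Apply the Euclidean algorithm to 776 and 317:
776 = 2*317 + 142
317 = 2*142 + 33
142 = 4*33 + 10
33 = 3*10 + 3
10 = 3*3 + 1
3 = 3*1 + 0
The gcd is 1. Working backward:
1 = 10 − 3·3
1 = −3·33 + 10·10
1 = 10·142 − 43·33
1 = −43·317 + 96·142
1 = 96·776 − 235·317
Hence 317⁻¹ ≡ -235 ≡ 541 (mod 776).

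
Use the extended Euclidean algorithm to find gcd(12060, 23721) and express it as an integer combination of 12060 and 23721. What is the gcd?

3

Euclidean algorithm:
23721 = 1·12060 + 11661
12060 = 1·11661 + 399
11661 = 29·399 + 90
399 = 4·90 + 39
90 = 2·39 + 12
39 = 3·12 + 3
12 = 4·3 + 0
gcd(12060, 23721) = 3.
Express as a combination:
3 = 39 − 3·12
3 = −3·90 + 7·39
3 = 7·399 − 31·90
3 = −31·11661 + 906·399
3 = 906·12060 − 937·11661
3 = −937·23721 + 1843·12060
So 3 = (-937)·23721 + (1843)·12060.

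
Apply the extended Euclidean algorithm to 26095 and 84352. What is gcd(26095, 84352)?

Repeated division:
84352 = 3·26095 + 6067
26095 = 4·6067 + 1827
6067 = 3·1827 + 586
1827 = 3·586 + 69
586 = 8·69 + 34
69 = 2·34 + 1
34 = 34·1 + 0
gcd(26095, 84352) = 1.
Express as a combination:
1 = 69 − 2·34
1 = −2·586 + 17·69
1 = 17·1827 − 53·586
1 = −53·6067 + 176·1827
1 = 176·26095 − 757·6067
1 = −757·84352 + 2447·26095
So 1 = (-757)·84352 + (2447)·26095.

1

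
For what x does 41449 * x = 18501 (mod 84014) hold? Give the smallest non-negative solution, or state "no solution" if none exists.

First find gcd(41449, 84014):
84014 = 2*41449 + 1116
41449 = 37*1116 + 157
1116 = 7*157 + 17
157 = 9*17 + 4
17 = 4*4 + 1
4 = 4*1 + 0
gcd = 1, so a unique solution mod 84014 exists.
Back-substitute for the Bézout coefficients:
1 = 17 − 4·4
1 = −4·157 + 37·17
1 = 37·1116 − 263·157
1 = −263·41449 + 9768·1116
1 = 9768·84014 − 19799·41449
So 41449·(-19799) ≡ 1 (mod 84014), giving 41449⁻¹ ≡ 64215.
x ≡ 41449⁻¹·18501 ≡ 64215·18501 ≡ 83755 (mod 84014).

83755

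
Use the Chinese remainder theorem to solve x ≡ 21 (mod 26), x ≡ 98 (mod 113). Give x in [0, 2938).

Write x = 21 + 26·k. Then 26·k ≡ 98 − 21 ≡ 77 (mod 113).
Need 26⁻¹ mod 113. Extended Euclid on (113, 26):
113 = 4×26 + 9
26 = 2×9 + 8
9 = 1×8 + 1
8 = 8×1 + 0
Back-substitute:
1 = 9 − 8
1 = −26 + 3·9
1 = 3·113 − 13·26
26⁻¹ ≡ 100 (mod 113), so k ≡ 100·77 ≡ 16 (mod 113).
x = 21 + 26·16 = 437.

437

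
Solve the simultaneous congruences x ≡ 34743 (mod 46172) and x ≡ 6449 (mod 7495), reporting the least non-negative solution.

Write x = 34743 + 46172·k. Then 46172·k ≡ 6449 − 34743 ≡ 1686 (mod 7495).
Need 46172⁻¹ mod 7495. Extended Euclid on (7495, 1202):
7495 = 6*1202 + 283
1202 = 4*283 + 70
283 = 4*70 + 3
70 = 23*3 + 1
3 = 3*1 + 0
Back-substitute:
1 = 70 − 23·3
1 = −23·283 + 93·70
1 = 93·1202 − 395·283
1 = −395·7495 + 2463·1202
46172⁻¹ ≡ 2463 (mod 7495), so k ≡ 2463·1686 ≡ 388 (mod 7495).
x = 34743 + 46172·388 = 17949479.

17949479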